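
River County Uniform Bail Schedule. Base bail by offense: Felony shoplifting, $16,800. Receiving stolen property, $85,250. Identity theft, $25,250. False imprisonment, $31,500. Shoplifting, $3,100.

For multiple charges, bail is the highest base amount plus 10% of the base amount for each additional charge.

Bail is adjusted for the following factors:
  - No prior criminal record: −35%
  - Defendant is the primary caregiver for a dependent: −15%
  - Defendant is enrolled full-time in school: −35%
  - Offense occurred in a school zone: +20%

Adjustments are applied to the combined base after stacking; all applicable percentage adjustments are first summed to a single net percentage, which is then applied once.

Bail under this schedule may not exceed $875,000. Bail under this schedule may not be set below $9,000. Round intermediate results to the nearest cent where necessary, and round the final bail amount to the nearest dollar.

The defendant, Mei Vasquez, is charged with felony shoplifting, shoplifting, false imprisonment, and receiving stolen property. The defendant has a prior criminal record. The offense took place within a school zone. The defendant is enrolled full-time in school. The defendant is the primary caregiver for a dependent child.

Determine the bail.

Base amounts from the schedule: felony shoplifting $16,800; shoplifting $3,100; false imprisonment $31,500; receiving stolen property $85,250.
Stacking rule: highest base plus 10% of each additional charge. Highest is receiving stolen property at $85,250. Additional: $16,800 × 10% = $1,680; $3,100 × 10% = $310; $31,500 × 10% = $3,150. Combined base = $85,250 + $5,140 = $90,390.
Net percentage adjustment: −15% −35% +20% = −30%. $90,390 × 0.7 = $63,273.
$63,273 is within the $875,000 maximum.
$63,273 is at or above the $9,000 minimum.

$63,273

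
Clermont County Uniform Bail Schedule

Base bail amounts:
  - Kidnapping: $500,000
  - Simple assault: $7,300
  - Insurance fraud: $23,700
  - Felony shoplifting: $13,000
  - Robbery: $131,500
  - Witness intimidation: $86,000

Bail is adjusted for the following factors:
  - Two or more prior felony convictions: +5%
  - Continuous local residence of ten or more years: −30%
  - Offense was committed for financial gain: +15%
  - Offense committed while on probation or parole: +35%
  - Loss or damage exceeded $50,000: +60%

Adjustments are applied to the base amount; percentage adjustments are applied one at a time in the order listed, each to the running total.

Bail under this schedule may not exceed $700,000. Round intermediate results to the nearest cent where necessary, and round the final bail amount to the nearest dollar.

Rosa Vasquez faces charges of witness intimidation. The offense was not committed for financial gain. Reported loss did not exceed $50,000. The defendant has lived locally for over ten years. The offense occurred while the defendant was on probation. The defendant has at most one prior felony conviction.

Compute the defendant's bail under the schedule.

Base amounts from the schedule: witness intimidation $86,000.
Single charge. Combined base = $86,000.
Continuous local residence of ten or more years (−30%): $86,000 × 0.7 = $60,200.
Offense committed while on probation or parole (+35%): $60,200 × 1.35 = $81,270.
$81,270 is within the $700,000 maximum.

$81,270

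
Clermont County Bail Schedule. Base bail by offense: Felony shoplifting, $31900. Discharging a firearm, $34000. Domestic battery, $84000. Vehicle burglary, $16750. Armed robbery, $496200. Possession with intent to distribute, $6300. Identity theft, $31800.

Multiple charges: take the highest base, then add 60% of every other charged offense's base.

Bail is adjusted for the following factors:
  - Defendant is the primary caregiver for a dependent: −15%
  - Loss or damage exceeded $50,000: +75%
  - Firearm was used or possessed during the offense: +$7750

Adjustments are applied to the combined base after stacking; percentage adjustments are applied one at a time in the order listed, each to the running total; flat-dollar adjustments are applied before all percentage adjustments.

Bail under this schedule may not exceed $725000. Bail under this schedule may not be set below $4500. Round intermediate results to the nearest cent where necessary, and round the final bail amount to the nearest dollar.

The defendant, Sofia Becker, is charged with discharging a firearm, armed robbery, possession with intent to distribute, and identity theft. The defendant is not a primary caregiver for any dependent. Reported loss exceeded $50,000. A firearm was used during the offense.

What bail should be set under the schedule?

$725000

Base amounts from the schedule: discharging a firearm $34000; armed robbery $496200; possession with intent to distribute $6300; identity theft $31800.
Stacking rule: highest base plus 60% of each additional charge. Highest is armed robbery at $496200. Additional: $34000 × 60% = $20400; $6300 × 60% = $3780; $31800 × 60% = $19080. Combined base = $496200 + $43260 = $539460.
Firearm was used or possessed during the offense (+$7750 flat): $539460 + $7750 = $547210.
Loss or damage exceeded $50,000 (+75%): $547210 × 1.75 = $957617.50.
Result $957617.50 exceeds the maximum of $725000; bail is capped at $725000.
$725000 is at or above the $4500 minimum.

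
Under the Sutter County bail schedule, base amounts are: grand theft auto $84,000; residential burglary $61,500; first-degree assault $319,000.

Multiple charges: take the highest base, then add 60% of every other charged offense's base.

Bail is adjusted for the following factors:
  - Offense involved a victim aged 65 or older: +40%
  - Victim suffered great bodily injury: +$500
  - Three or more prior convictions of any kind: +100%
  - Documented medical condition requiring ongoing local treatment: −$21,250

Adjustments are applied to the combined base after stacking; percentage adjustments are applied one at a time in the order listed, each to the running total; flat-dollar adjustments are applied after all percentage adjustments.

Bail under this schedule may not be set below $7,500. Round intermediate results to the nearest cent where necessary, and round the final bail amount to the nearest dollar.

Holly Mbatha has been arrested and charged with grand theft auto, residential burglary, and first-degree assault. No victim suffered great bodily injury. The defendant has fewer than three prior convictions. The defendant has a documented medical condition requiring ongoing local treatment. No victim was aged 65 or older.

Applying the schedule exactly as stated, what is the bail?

$385,050

Base amounts from the schedule: grand theft auto $84,000; residential burglary $61,500; first-degree assault $319,000.
Stacking rule: highest base plus 60% of each additional charge. Highest is first-degree assault at $319,000. Additional: $84,000 × 60% = $50,400; $61,500 × 60% = $36,900. Combined base = $319,000 + $87,300 = $406,300.
Documented medical condition requiring ongoing local treatment (−$21,250 flat): $406,300 − $21,250 = $385,050.
$385,050 is at or above the $7,500 minimum.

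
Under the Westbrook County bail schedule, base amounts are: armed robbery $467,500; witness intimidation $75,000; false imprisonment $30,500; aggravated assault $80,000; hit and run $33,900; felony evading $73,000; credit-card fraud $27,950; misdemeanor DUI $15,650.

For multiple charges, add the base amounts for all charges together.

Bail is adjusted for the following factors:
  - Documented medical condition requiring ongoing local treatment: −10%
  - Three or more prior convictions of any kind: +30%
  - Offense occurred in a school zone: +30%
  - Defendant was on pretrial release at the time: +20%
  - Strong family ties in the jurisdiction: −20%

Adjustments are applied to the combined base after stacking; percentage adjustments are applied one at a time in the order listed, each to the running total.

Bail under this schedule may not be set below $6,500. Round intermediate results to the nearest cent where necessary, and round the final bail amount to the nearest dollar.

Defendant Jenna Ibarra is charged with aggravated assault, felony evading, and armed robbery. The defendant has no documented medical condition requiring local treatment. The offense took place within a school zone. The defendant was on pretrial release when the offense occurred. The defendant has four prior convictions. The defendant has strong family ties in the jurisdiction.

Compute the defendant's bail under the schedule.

$1,006,699

Base amounts from the schedule: aggravated assault $80,000; felony evading $73,000; armed robbery $467,500.
Stacking rule: sum of all bases. $80,000 + $73,000 + $467,500 = $620,500.
Three or more prior convictions of any kind (+30%): $620,500 × 1.3 = $806,650.
Offense occurred in a school zone (+30%): $806,650 × 1.3 = $1,048,645.
Defendant was on pretrial release at the time (+20%): $1,048,645 × 1.2 = $1,258,374.
Strong family ties in the jurisdiction (−20%): $1,258,374 × 0.8 = $1,006,699.20.
$1,006,699.20 is at or above the $6,500 minimum.
Rounded to the nearest dollar: $1,006,699.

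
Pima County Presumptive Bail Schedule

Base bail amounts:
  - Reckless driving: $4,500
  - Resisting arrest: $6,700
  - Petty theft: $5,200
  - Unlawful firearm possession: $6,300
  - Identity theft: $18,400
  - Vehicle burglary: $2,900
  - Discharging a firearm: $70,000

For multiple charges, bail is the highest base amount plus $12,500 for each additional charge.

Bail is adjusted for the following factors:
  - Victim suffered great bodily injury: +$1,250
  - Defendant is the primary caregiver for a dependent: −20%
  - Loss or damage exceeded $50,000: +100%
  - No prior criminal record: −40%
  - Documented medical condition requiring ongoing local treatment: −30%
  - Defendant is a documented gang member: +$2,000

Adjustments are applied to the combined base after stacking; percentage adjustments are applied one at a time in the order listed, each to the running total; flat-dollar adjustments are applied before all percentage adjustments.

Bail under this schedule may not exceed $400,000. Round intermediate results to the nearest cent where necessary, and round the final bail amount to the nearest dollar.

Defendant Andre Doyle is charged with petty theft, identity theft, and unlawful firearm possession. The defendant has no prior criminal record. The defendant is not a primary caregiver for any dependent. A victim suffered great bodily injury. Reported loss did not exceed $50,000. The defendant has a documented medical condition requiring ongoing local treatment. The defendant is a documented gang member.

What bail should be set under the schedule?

$19,593

Base amounts from the schedule: petty theft $5,200; identity theft $18,400; unlawful firearm possession $6,300.
Stacking rule: highest base plus $12,500 per additional charge. Highest is identity theft at $18,400; 2 additional charges → +$25,000. Combined base = $43,400.
Victim suffered great bodily injury (+$1,250 flat): $43,400 + $1,250 = $44,650.
Defendant is a documented gang member (+$2,000 flat): $44,650 + $2,000 = $46,650.
No prior criminal record (−40%): $46,650 × 0.6 = $27,990.
Documented medical condition requiring ongoing local treatment (−30%): $27,990 × 0.7 = $19,593.
$19,593 is within the $400,000 maximum.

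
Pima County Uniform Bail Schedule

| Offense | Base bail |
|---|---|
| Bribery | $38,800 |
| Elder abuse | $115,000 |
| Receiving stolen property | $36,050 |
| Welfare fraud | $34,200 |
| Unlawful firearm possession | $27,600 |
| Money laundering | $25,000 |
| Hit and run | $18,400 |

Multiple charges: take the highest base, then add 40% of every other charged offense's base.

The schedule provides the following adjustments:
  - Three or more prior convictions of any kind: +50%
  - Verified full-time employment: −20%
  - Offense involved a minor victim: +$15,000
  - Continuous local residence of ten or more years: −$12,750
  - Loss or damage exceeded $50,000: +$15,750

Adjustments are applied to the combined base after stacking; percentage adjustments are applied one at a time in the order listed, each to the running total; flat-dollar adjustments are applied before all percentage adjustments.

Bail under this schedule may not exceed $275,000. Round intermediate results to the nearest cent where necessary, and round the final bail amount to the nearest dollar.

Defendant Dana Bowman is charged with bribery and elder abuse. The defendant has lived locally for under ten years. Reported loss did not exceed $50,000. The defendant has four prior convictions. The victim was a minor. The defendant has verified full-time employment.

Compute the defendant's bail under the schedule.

Base amounts from the schedule: bribery $38,800; elder abuse $115,000.
Stacking rule: highest base plus 40% of each additional charge. Highest is elder abuse at $115,000. Additional: $38,800 × 40% = $15,520. Combined base = $115,000 + $15,520 = $130,520.
Offense involved a minor victim (+$15,000 flat): $130,520 + $15,000 = $145,520.
Three or more prior convictions of any kind (+50%): $145,520 × 1.5 = $218,280.
Verified full-time employment (−20%): $218,280 × 0.8 = $174,624.
$174,624 is within the $275,000 maximum.

$174,624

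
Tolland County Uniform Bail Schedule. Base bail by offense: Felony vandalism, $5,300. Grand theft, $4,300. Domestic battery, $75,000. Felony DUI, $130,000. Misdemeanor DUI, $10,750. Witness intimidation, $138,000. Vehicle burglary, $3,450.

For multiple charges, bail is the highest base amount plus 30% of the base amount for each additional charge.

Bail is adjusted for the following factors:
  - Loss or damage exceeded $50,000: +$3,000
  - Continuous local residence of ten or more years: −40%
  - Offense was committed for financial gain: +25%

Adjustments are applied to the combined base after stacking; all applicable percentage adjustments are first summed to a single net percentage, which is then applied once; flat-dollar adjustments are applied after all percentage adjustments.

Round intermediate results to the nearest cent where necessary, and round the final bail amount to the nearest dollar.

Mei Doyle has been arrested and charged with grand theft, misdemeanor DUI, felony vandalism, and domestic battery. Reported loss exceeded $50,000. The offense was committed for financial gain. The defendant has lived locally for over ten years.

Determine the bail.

Base amounts from the schedule: grand theft $4,300; misdemeanor DUI $10,750; felony vandalism $5,300; domestic battery $75,000.
Stacking rule: highest base plus 30% of each additional charge. Highest is domestic battery at $75,000. Additional: $4,300 × 30% = $1,290; $10,750 × 30% = $3,225; $5,300 × 30% = $1,590. Combined base = $75,000 + $6,105 = $81,105.
Net percentage adjustment: −40% +25% = −15%. $81,105 × 0.85 = $68,939.25.
Loss or damage exceeded $50,000 (+$3,000 flat): $68,939.25 + $3,000 = $71,939.25.
Rounded to the nearest dollar: $71,939.

$71,939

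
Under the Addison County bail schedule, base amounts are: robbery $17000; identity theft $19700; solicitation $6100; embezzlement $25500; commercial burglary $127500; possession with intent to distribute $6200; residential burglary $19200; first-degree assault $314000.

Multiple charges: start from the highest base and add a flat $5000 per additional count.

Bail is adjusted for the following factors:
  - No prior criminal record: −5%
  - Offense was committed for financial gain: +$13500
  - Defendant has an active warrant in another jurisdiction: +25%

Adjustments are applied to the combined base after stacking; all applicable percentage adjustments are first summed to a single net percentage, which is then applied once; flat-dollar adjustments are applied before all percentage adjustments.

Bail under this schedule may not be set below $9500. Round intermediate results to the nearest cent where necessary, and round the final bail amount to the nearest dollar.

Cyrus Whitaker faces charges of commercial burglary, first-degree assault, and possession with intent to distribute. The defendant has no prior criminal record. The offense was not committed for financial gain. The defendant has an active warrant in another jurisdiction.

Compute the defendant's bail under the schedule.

Base amounts from the schedule: commercial burglary $127500; first-degree assault $314000; possession with intent to distribute $6200.
Stacking rule: highest base plus $5000 per additional charge. Highest is first-degree assault at $314000; 2 additional charges → +$10000. Combined base = $324000.
Net percentage adjustment: −5% +25% = +20%. $324000 × 1.2 = $388800.
$388800 is at or above the $9500 minimum.

$388800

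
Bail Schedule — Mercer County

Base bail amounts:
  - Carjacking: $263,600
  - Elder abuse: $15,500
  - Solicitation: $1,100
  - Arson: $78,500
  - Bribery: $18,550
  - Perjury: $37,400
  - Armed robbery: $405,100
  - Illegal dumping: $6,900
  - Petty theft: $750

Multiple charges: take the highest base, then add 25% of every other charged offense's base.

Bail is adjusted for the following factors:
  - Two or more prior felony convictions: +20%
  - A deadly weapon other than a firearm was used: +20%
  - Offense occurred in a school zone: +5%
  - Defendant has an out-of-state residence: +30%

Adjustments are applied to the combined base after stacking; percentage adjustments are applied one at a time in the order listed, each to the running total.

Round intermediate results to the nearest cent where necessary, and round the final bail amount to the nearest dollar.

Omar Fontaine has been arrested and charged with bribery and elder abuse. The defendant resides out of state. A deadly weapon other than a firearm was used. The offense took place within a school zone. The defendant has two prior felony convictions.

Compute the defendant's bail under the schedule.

Base amounts from the schedule: bribery $18,550; elder abuse $15,500.
Stacking rule: highest base plus 25% of each additional charge. Highest is bribery at $18,550. Additional: $15,500 × 25% = $3,875. Combined base = $18,550 + $3,875 = $22,425.
Two or more prior felony convictions (+20%): $22,425 × 1.2 = $26,910.
A deadly weapon other than a firearm was used (+20%): $26,910 × 1.2 = $32,292.
Offense occurred in a school zone (+5%): $32,292 × 1.05 = $33,906.60.
Defendant has an out-of-state residence (+30%): $33,906.60 × 1.3 = $44,078.58.
Rounded to the nearest dollar: $44,079.

$44,079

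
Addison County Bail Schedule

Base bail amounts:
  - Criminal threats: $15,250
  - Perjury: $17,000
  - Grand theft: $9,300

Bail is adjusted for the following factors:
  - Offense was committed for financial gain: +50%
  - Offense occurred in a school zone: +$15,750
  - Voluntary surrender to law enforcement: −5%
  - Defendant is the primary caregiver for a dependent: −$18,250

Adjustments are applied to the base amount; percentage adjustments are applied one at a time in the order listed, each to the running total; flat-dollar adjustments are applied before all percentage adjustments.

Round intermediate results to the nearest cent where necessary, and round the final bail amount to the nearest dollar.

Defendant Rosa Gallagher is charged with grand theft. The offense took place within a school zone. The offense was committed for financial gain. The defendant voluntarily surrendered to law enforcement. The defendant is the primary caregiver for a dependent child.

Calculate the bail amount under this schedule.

$9,690

Base amounts from the schedule: grand theft $9,300.
Single charge. Combined base = $9,300.
Offense occurred in a school zone (+$15,750 flat): $9,300 + $15,750 = $25,050.
Defendant is the primary caregiver for a dependent (−$18,250 flat): $25,050 − $18,250 = $6,800.
Offense was committed for financial gain (+50%): $6,800 × 1.5 = $10,200.
Voluntary surrender to law enforcement (−5%): $10,200 × 0.95 = $9,690.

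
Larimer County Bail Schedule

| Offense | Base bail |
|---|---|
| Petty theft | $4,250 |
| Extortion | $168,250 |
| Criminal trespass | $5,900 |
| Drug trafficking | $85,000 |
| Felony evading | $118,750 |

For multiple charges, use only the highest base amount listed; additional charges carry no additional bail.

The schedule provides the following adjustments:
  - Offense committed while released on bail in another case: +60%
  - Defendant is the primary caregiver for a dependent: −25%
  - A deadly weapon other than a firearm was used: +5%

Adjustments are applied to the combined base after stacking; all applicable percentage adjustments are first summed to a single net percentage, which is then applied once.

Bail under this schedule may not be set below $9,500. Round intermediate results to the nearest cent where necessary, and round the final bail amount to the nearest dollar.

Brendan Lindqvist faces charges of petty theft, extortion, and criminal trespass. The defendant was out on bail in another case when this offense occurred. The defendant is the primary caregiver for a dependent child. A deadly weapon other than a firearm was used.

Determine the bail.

$235,550

Base amounts from the schedule: petty theft $4,250; extortion $168,250; criminal trespass $5,900.
Stacking rule: use the highest base only. Highest is extortion at $168,250. Combined base = $168,250.
Net percentage adjustment: +60% −25% +5% = +40%. $168,250 × 1.4 = $235,550.
$235,550 is at or above the $9,500 minimum.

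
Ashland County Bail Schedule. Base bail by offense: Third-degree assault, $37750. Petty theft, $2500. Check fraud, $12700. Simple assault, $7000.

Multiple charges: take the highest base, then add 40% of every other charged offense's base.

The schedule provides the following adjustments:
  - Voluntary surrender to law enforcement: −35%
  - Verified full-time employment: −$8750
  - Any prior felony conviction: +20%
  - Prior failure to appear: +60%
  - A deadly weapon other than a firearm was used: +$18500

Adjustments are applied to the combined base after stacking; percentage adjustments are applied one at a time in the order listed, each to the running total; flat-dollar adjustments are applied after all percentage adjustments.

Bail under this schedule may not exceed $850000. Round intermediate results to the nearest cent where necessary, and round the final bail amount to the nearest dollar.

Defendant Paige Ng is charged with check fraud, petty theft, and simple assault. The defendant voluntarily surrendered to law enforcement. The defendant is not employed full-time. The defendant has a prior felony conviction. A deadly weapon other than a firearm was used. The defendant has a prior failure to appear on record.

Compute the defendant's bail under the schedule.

$39092

Base amounts from the schedule: check fraud $12700; petty theft $2500; simple assault $7000.
Stacking rule: highest base plus 40% of each additional charge. Highest is check fraud at $12700. Additional: $2500 × 40% = $1000; $7000 × 40% = $2800. Combined base = $12700 + $3800 = $16500.
Voluntary surrender to law enforcement (−35%): $16500 × 0.65 = $10725.
Any prior felony conviction (+20%): $10725 × 1.2 = $12870.
Prior failure to appear (+60%): $12870 × 1.6 = $20592.
A deadly weapon other than a firearm was used (+$18500 flat): $20592 + $18500 = $39092.
$39092 is within the $850000 maximum.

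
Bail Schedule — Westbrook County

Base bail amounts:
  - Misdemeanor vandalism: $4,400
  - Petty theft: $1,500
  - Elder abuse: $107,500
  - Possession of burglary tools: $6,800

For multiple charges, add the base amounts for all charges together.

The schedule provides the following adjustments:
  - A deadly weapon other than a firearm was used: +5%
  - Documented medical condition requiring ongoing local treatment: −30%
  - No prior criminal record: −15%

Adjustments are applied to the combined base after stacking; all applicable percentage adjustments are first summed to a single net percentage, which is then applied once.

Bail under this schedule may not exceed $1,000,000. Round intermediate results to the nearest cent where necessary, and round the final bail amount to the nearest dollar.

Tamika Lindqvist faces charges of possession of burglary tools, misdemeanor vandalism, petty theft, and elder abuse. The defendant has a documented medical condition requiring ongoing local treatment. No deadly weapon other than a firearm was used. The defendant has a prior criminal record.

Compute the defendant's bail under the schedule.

Base amounts from the schedule: possession of burglary tools $6,800; misdemeanor vandalism $4,400; petty theft $1,500; elder abuse $107,500.
Stacking rule: sum of all bases. $6,800 + $4,400 + $1,500 + $107,500 = $120,200.
Documented medical condition requiring ongoing local treatment (−30%): $120,200 × 0.7 = $84,140.
$84,140 is within the $1,000,000 maximum.

$84,140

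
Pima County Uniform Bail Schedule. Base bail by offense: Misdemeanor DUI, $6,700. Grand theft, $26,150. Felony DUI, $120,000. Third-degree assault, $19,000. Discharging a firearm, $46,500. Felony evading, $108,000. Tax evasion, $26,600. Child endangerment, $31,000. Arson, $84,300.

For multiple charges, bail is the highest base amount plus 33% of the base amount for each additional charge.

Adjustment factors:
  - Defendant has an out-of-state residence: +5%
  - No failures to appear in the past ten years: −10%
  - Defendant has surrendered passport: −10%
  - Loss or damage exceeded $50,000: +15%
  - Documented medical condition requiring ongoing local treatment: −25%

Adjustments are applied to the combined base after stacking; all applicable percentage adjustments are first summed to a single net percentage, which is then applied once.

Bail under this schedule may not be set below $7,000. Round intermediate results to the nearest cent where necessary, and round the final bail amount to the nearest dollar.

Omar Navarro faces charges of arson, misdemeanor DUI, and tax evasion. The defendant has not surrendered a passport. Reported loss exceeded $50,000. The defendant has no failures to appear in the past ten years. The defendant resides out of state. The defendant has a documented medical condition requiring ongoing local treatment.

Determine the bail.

$80,996

Base amounts from the schedule: arson $84,300; misdemeanor DUI $6,700; tax evasion $26,600.
Stacking rule: highest base plus 33% of each additional charge. Highest is arson at $84,300. Additional: $6,700 × 33% = $2,211; $26,600 × 33% = $8,778. Combined base = $84,300 + $10,989 = $95,289.
Net percentage adjustment: +5% −10% +15% −25% = −15%. $95,289 × 0.85 = $80,995.65.
$80,995.65 is at or above the $7,000 minimum.
Rounded to the nearest dollar: $80,996.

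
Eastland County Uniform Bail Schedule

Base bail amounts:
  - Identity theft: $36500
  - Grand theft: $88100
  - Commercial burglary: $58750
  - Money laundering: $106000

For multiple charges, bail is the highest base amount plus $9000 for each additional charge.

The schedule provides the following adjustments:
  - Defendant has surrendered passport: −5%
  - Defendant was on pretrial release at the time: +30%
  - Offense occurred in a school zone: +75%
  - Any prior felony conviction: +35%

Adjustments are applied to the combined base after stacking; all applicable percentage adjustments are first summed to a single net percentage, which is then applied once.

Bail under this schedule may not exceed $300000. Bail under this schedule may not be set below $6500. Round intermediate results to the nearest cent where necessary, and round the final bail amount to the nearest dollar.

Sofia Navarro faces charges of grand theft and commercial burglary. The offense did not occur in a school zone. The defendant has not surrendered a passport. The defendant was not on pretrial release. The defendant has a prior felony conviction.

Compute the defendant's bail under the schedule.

Base amounts from the schedule: grand theft $88100; commercial burglary $58750.
Stacking rule: highest base plus $9000 per additional charge. Highest is grand theft at $88100; 1 additional charge → +$9000. Combined base = $97100.
Any prior felony conviction (+35%): $97100 × 1.35 = $131085.
$131085 is within the $300000 maximum.
$131085 is at or above the $6500 minimum.

$131085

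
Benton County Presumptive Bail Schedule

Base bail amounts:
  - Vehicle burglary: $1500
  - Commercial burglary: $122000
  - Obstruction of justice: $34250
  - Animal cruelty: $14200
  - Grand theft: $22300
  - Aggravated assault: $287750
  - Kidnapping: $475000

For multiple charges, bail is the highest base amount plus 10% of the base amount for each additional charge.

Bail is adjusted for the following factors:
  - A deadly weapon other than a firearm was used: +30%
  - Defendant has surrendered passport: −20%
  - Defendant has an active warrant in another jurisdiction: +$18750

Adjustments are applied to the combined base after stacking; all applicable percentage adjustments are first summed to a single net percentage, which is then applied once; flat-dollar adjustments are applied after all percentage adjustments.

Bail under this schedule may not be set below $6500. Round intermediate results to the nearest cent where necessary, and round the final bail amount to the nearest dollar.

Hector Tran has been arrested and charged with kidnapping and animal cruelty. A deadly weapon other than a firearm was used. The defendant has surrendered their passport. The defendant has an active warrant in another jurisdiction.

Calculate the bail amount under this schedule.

Base amounts from the schedule: kidnapping $475000; animal cruelty $14200.
Stacking rule: highest base plus 10% of each additional charge. Highest is kidnapping at $475000. Additional: $14200 × 10% = $1420. Combined base = $475000 + $1420 = $476420.
Net percentage adjustment: +30% −20% = +10%. $476420 × 1.1 = $524062.
Defendant has an active warrant in another jurisdiction (+$18750 flat): $524062 + $18750 = $542812.
$542812 is at or above the $6500 minimum.

$542812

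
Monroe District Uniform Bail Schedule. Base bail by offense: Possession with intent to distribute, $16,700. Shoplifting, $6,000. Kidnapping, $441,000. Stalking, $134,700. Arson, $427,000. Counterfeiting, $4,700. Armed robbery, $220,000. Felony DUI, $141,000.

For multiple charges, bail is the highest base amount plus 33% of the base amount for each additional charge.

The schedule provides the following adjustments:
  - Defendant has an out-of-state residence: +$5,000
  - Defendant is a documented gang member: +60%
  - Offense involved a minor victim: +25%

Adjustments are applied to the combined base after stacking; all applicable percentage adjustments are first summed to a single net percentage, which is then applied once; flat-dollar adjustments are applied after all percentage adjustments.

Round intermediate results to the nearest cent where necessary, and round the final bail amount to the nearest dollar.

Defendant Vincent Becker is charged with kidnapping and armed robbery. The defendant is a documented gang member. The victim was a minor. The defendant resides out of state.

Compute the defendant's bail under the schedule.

Base amounts from the schedule: kidnapping $441,000; armed robbery $220,000.
Stacking rule: highest base plus 33% of each additional charge. Highest is kidnapping at $441,000. Additional: $220,000 × 33% = $72,600. Combined base = $441,000 + $72,600 = $513,600.
Net percentage adjustment: +60% +25% = +85%. $513,600 × 1.85 = $950,160.
Defendant has an out-of-state residence (+$5,000 flat): $950,160 + $5,000 = $955,160.

$955,160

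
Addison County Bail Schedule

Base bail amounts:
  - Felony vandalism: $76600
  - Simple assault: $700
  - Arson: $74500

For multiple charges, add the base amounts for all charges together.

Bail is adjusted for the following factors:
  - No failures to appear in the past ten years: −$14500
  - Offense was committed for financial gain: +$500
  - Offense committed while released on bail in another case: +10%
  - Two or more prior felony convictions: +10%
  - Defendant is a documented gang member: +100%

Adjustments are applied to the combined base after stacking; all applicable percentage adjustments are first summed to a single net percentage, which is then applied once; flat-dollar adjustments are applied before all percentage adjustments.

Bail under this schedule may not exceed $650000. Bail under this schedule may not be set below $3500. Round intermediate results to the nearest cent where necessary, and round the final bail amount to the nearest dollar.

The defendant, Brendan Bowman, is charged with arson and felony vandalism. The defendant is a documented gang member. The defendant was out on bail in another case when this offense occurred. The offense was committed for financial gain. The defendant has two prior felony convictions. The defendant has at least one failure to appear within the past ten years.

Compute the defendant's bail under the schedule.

$333520

Base amounts from the schedule: arson $74500; felony vandalism $76600.
Stacking rule: sum of all bases. $74500 + $76600 = $151100.
Offense was committed for financial gain (+$500 flat): $151100 + $500 = $151600.
Net percentage adjustment: +10% +10% +100% = +120%. $151600 × 2.2 = $333520.
$333520 is within the $650000 maximum.
$333520 is at or above the $3500 minimum.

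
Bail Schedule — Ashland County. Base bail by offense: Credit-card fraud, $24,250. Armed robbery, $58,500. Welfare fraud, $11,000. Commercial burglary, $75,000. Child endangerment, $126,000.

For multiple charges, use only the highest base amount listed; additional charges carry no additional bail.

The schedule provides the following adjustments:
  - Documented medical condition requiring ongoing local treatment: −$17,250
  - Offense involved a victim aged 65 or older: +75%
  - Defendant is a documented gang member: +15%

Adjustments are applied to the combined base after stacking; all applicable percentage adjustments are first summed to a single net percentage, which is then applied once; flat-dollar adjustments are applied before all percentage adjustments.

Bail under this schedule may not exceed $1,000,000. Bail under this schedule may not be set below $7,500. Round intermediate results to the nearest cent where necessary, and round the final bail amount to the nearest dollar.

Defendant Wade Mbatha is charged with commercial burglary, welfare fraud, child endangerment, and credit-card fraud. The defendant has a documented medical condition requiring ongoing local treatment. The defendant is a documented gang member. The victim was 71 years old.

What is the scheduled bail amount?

$206,625

Base amounts from the schedule: commercial burglary $75,000; welfare fraud $11,000; child endangerment $126,000; credit-card fraud $24,250.
Stacking rule: use the highest base only. Highest is child endangerment at $126,000. Combined base = $126,000.
Documented medical condition requiring ongoing local treatment (−$17,250 flat): $126,000 − $17,250 = $108,750.
Net percentage adjustment: +75% +15% = +90%. $108,750 × 1.9 = $206,625.
$206,625 is within the $1,000,000 maximum.
$206,625 is at or above the $7,500 minimum.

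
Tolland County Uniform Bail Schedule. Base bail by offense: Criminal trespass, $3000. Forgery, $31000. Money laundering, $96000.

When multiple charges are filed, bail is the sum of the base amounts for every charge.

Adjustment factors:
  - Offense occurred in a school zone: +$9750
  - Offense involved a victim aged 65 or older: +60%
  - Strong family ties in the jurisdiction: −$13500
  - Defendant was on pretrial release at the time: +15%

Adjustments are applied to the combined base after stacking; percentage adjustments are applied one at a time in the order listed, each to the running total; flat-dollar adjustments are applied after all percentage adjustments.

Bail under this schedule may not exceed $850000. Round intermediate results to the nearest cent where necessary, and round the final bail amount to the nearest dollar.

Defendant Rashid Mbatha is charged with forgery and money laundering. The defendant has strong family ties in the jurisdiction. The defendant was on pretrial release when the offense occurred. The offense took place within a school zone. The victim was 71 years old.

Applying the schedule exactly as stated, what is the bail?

Base amounts from the schedule: forgery $31000; money laundering $96000.
Stacking rule: sum of all bases. $31000 + $96000 = $127000.
Offense involved a victim aged 65 or older (+60%): $127000 × 1.6 = $203200.
Defendant was on pretrial release at the time (+15%): $203200 × 1.15 = $233680.
Offense occurred in a school zone (+$9750 flat): $233680 + $9750 = $243430.
Strong family ties in the jurisdiction (−$13500 flat): $243430 − $13500 = $229930.
$229930 is within the $850000 maximum.

$229930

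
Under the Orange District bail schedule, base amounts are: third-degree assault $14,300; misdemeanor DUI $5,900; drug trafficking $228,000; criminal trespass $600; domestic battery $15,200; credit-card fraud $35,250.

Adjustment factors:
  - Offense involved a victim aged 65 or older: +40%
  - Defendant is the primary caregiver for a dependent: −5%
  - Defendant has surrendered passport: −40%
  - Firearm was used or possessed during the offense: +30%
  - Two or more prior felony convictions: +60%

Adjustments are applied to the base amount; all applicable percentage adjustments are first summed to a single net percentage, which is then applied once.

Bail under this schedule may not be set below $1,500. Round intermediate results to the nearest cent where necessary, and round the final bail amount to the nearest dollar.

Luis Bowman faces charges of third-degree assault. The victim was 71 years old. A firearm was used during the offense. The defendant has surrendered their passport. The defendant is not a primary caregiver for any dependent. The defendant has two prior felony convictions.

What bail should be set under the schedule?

Base amounts from the schedule: third-degree assault $14,300.
Single charge. Combined base = $14,300.
Net percentage adjustment: +40% −40% +30% +60% = +90%. $14,300 × 1.9 = $27,170.
$27,170 is at or above the $1,500 minimum.

$27,170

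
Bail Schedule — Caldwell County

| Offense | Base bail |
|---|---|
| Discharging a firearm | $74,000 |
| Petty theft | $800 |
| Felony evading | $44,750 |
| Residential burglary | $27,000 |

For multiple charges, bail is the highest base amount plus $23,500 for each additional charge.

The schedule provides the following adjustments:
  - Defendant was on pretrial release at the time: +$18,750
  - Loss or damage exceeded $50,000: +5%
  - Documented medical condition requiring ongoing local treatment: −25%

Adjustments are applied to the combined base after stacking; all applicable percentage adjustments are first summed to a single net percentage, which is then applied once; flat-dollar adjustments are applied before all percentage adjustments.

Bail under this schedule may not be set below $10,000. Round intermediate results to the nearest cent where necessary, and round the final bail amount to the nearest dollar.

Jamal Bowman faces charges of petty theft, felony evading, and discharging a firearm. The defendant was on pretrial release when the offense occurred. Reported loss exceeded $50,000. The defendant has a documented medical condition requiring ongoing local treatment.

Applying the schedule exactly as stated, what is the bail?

Base amounts from the schedule: petty theft $800; felony evading $44,750; discharging a firearm $74,000.
Stacking rule: highest base plus $23,500 per additional charge. Highest is discharging a firearm at $74,000; 2 additional charges → +$47,000. Combined base = $121,000.
Defendant was on pretrial release at the time (+$18,750 flat): $121,000 + $18,750 = $139,750.
Net percentage adjustment: +5% −25% = −20%. $139,750 × 0.8 = $111,800.
$111,800 is at or above the $10,000 minimum.

$111,800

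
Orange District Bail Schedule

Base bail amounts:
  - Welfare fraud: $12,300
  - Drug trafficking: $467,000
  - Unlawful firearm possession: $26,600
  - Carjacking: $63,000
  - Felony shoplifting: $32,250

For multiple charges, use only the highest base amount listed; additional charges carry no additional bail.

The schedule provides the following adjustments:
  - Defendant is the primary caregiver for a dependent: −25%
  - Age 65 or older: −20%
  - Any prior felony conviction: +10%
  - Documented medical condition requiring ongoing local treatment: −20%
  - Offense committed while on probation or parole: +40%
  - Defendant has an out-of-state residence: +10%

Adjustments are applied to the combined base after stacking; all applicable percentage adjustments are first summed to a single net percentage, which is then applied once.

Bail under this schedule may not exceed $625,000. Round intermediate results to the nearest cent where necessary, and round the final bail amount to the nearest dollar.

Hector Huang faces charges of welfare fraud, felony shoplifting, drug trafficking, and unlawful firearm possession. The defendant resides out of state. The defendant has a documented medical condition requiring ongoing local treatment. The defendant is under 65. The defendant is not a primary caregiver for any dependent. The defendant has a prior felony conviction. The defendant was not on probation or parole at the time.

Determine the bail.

Base amounts from the schedule: welfare fraud $12,300; felony shoplifting $32,250; drug trafficking $467,000; unlawful firearm possession $26,600.
Stacking rule: use the highest base only. Highest is drug trafficking at $467,000. Combined base = $467,000.
Net percentage adjustment: +10% −20% +10% = +0%. $467,000 × 1 = $467,000.
$467,000 is within the $625,000 maximum.

$467,000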